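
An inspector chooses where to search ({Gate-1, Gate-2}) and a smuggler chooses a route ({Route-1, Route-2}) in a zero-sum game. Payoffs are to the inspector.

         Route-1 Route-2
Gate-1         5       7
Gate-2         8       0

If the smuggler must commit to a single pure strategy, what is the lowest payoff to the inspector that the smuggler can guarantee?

7

Column maxima: Route-1 → 8, Route-2 → 7.
The smallest of these is 7.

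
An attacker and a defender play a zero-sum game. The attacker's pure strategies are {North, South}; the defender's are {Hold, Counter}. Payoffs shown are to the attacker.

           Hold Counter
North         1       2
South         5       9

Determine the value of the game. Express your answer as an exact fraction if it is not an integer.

5

Row minima: North → 1, South → 5; maximin = 5.
Column maxima: Hold → 5, Counter → 9; minimax = 5.
Since maximin = minimax = 5, there is a saddle point and the value is 5.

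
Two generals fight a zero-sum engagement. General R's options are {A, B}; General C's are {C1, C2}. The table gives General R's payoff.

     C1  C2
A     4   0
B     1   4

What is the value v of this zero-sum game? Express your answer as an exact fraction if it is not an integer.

Row minima: A → 0, B → 1; maximin = 1.
Column maxima: C1 → 4, C2 → 4; minimax = 4.
1 ≠ 4, so there is no saddle point; optimal play is mixed.
Let General R play A with probability p. Expected payoff against C1: 4p + 1(1−p) = 3p + 1; against C2: 0p + 4(1−p) = −4p + 4.
Setting these equal: 3p + 1 = −4p + 4 ⇒ 7p = 3 ⇒ p = 3/7, and the value is (3)·(3/7) + 1 = 16/7.
For General C: with q = P(C1), equating A's and B's payoffs gives 4q = −3q + 4 ⇒ q = 4/7.

16/7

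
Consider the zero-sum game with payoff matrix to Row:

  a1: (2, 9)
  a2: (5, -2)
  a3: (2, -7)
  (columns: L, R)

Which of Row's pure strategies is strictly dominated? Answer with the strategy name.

a3

a2 gives a strictly higher payoff than a3 against every column: 5 > 2, -2 > -7.
So a3 is strictly dominated and Row never plays it.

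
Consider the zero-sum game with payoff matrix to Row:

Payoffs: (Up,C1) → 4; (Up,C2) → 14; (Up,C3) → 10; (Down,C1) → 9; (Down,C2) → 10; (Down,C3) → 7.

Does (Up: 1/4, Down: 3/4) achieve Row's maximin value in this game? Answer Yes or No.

Yes

Against C1 this mix gives (1/4)·4 + (3/4)·9 = 31/4.
Against C2 this mix gives (1/4)·14 + (3/4)·10 = 11.
Against C3 this mix gives (1/4)·10 + (3/4)·7 = 31/4.
All of Column's active replies (C1, C3) yield 31/4, and no column does worse for Row. The mix makes Column indifferent and guarantees 31/4, so it is optimal.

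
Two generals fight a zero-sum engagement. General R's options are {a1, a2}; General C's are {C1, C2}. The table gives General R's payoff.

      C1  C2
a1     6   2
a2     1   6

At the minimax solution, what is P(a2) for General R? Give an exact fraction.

4/9

Row minima: a1 → 2, a2 → 1; maximin = 2.
Column maxima: C1 → 6, C2 → 6; minimax = 6.
2 ≠ 6, so there is no saddle point; optimal play is mixed.
Let General R play a1 with probability p. Expected payoff against C1: 6p + 1(1−p) = 5p + 1; against C2: 2p + 6(1−p) = −4p + 6.
Setting these equal: 5p + 1 = −4p + 6 ⇒ 9p = 5 ⇒ p = 5/9, and the value is (5)·(5/9) + 1 = 34/9.
For General C: with q = P(C1), equating a1's and a2's payoffs gives 4q + 2 = −5q + 6 ⇒ q = 4/9.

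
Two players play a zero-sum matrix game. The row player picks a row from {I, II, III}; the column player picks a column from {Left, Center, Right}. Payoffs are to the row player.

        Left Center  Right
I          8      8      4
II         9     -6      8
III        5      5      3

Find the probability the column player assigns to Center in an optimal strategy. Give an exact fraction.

Row minima: I → 4, II → -6, III → 3; maximin = 4.
Column maxima: Left → 9, Center → 8, Right → 8; minimax = 8.
4 ≠ 8, so there is no saddle point; optimal play is mixed.
III is strictly dominated by I, so the row player never plays it.
Left is strictly dominated by Right (it gives the row player strictly more in every row), so the column player never plays it.
On the remaining 2×2 (I, II vs Center, Right):
Let the row player play I with probability p. Expected payoff against Center: 8p + (-6)(1−p) = 14p − 6; against Right: 4p + 8(1−p) = −4p + 8.
Setting these equal: 14p − 6 = −4p + 8 ⇒ 18p = 14 ⇒ p = 7/9, and the value is (14)·(7/9) − 6 = 44/9.
For the column player: with q = P(Center), equating I's and II's payoffs gives 4q + 4 = −14q + 8 ⇒ q = 2/9.

2/9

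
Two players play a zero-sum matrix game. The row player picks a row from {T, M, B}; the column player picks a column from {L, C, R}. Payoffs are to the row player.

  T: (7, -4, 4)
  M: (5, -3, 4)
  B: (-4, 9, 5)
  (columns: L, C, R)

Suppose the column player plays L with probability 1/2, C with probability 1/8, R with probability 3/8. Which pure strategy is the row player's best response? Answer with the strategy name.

Expected payoff of T: (1/2)·7 + (1/8)·(-4) + (3/8)·4 = 9/2.
Expected payoff of M: (1/2)·5 + (1/8)·(-3) + (3/8)·4 = 29/8.
Expected payoff of B: (1/2)·(-4) + (1/8)·9 + (3/8)·5 = 1.
The largest is 9/2, so the row player's best response is T.

T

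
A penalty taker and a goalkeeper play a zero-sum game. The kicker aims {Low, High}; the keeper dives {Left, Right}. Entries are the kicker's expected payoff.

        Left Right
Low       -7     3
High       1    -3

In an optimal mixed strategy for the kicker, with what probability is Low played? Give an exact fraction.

2/7

Row minima: Low → -7, High → -3; maximin = -3.
Column maxima: Left → 1, Right → 3; minimax = 1.
-3 ≠ 1, so there is no saddle point; optimal play is mixed.
Let the kicker play Low with probability p. Expected payoff against Left: (-7)p + 1(1−p) = −8p + 1; against Right: 3p + (-3)(1−p) = 6p − 3.
Setting these equal: −8p + 1 = 6p − 3 ⇒ −14p = -4 ⇒ p = 2/7, and the value is (-8)·(2/7) + 1 = -9/7.
For the keeper: with q = P(Left), equating Low's and High's payoffs gives −10q + 3 = 4q − 3 ⇒ q = 3/7.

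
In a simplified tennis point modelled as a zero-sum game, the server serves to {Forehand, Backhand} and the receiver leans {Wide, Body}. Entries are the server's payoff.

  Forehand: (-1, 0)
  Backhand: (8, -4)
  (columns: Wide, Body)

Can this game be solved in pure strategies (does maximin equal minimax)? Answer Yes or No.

No

Row minima: Forehand → -1, Backhand → -4; maximin = -1.
Column maxima: Wide → 8, Body → 0; minimax = 0.
-1 ≠ 0, so no pure-strategy equilibrium exists.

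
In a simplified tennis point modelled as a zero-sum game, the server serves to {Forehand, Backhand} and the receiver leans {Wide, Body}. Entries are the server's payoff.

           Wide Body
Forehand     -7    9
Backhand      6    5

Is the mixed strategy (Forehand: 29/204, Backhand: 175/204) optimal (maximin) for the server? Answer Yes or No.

No

Against Wide this mix gives (29/204)·(-7) + (175/204)·6 = 847/204.
Against Body this mix gives (29/204)·9 + (175/204)·5 = 284/51.
The receiver will play Wide, holding the server to 847/204. Shifting weight toward the row that does better against Wide would raise this floor (the equalizing mix achieves 89/17 against both Wide and Body), so the proposed strategy is not optimal.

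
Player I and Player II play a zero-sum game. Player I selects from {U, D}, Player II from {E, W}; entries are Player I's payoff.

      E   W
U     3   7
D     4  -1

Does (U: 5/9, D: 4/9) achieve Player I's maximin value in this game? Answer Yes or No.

Against E this mix gives (5/9)·3 + (4/9)·4 = 31/9.
Against W this mix gives (5/9)·7 + (4/9)·(-1) = 31/9.
All of Player II's active replies (E, W) yield 31/9, and no column does worse for Player I. The mix makes Player II indifferent and guarantees 31/9, so it is optimal.

Yes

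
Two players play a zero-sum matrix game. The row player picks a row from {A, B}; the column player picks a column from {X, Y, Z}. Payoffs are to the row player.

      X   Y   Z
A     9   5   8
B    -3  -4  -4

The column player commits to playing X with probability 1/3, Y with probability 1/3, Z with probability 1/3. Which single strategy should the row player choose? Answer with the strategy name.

A

Expected payoff of A: (1/3)·9 + (1/3)·5 + (1/3)·8 = 22/3.
Expected payoff of B: (1/3)·(-3) + (1/3)·(-4) + (1/3)·(-4) = -11/3.
The largest is 22/3, so the row player's best response is A.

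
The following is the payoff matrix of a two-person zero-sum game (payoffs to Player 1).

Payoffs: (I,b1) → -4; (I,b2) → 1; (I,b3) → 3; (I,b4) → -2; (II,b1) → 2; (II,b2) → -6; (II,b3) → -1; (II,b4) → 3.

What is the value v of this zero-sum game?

-22/13

Row minima: I → -4, II → -6; maximin = -4.
Column maxima: b1 → 2, b2 → 1, b3 → 3, b4 → 3; minimax = 1.
-4 ≠ 1, so there is no saddle point; optimal play is mixed.
b3 is strictly dominated by b2 (it gives Player 1 strictly more in every row), so Player 2 never plays it.
b4 is strictly dominated by b1 (it gives Player 1 strictly more in every row), so Player 2 never plays it.
On the remaining 2×2 (I, II vs b1, b2):
Let Player 1 play I with probability p. Expected payoff against b1: (-4)p + 2(1−p) = −6p + 2; against b2: 1p + (-6)(1−p) = 7p − 6.
Setting these equal: −6p + 2 = 7p − 6 ⇒ −13p = -8 ⇒ p = 8/13, and the value is (-6)·(8/13) + 2 = -22/13.
For Player 2: with q = P(b1), equating I's and II's payoffs gives −5q + 1 = 8q − 6 ⇒ q = 7/13.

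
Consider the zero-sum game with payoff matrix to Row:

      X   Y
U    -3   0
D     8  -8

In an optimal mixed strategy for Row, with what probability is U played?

Row minima: U → -3, D → -8; maximin = -3.
Column maxima: X → 8, Y → 0; minimax = 0.
-3 ≠ 0, so there is no saddle point; optimal play is mixed.
Let Row play U with probability p. Expected payoff against X: (-3)p + 8(1−p) = −11p + 8; against Y: 0p + (-8)(1−p) = 8p − 8.
Setting these equal: −11p + 8 = 8p − 8 ⇒ −19p = -16 ⇒ p = 16/19, and the value is (-11)·(16/19) + 8 = -24/19.
For Column: with q = P(X), equating U's and D's payoffs gives −3q = 16q − 8 ⇒ q = 8/19.

16/19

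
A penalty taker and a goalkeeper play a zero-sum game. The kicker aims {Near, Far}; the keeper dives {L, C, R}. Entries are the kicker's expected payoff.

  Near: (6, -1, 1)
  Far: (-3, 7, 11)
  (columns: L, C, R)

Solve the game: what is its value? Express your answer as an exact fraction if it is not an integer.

39/17

Row minima: Near → -1, Far → -3; maximin = -1.
Column maxima: L → 6, C → 7, R → 11; minimax = 6.
-1 ≠ 6, so there is no saddle point; optimal play is mixed.
R is strictly dominated by C (it gives the kicker strictly more in every row), so the keeper never plays it.
On the remaining 2×2 (Near, Far vs L, C):
Let the kicker play Near with probability p. Expected payoff against L: 6p + (-3)(1−p) = 9p − 3; against C: (-1)p + 7(1−p) = −8p + 7.
Setting these equal: 9p − 3 = −8p + 7 ⇒ 17p = 10 ⇒ p = 10/17, and the value is (9)·(10/17) − 3 = 39/17.
For the keeper: with q = P(L), equating Near's and Far's payoffs gives 7q − 1 = −10q + 7 ⇒ q = 8/17.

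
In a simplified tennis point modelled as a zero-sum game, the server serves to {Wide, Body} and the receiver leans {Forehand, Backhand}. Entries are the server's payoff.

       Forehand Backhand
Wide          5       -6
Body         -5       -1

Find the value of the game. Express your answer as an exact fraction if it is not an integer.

-7/3

Row minima: Wide → -6, Body → -5; maximin = -5.
Column maxima: Forehand → 5, Backhand → -1; minimax = -1.
-5 ≠ -1, so there is no saddle point; optimal play is mixed.
Let the server play Wide with probability p. Expected payoff against Forehand: 5p + (-5)(1−p) = 10p − 5; against Backhand: (-6)p + (-1)(1−p) = −5p − 1.
Setting these equal: 10p − 5 = −5p − 1 ⇒ 15p = 4 ⇒ p = 4/15, and the value is (10)·(4/15) − 5 = -7/3.
For the receiver: with q = P(Forehand), equating Wide's and Body's payoffs gives 11q − 6 = −4q − 1 ⇒ q = 1/3.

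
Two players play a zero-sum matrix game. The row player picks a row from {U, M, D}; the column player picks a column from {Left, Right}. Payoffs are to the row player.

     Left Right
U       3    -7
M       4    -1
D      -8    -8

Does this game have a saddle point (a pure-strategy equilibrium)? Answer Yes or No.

Yes

Row minima: U → -7, M → -1, D → -8; maximin = -1.
Column maxima: Left → 4, Right → -1; minimax = -1.
maximin = minimax = -1, so a saddle point exists.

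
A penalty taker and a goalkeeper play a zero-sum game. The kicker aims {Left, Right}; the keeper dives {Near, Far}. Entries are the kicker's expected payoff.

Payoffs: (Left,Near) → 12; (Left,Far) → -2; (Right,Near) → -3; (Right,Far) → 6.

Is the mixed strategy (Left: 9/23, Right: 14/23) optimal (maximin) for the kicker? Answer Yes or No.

Yes

Against Near this mix gives (9/23)·12 + (14/23)·(-3) = 66/23.
Against Far this mix gives (9/23)·(-2) + (14/23)·6 = 66/23.
All of the keeper's active replies (Near, Far) yield 66/23, and no column does worse for the kicker. The mix makes the keeper indifferent and guarantees 66/23, so it is optimal.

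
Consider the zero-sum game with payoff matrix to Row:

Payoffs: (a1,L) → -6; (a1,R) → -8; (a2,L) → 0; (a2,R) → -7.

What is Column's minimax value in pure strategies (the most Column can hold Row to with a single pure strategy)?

Column maxima: L → 0, R → -7.
The smallest of these is -7.

-7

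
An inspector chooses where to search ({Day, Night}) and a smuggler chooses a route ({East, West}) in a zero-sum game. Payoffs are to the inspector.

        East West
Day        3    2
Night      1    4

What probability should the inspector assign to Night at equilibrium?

Row minima: Day → 2, Night → 1; maximin = 2.
Column maxima: East → 3, West → 4; minimax = 3.
2 ≠ 3, so there is no saddle point; optimal play is mixed.
Let the inspector play Day with probability p. Expected payoff against East: 3p + 1(1−p) = 2p + 1; against West: 2p + 4(1−p) = −2p + 4.
Setting these equal: 2p + 1 = −2p + 4 ⇒ 4p = 3 ⇒ p = 3/4, and the value is (2)·(3/4) + 1 = 5/2.
For the smuggler: with q = P(East), equating Day's and Night's payoffs gives q + 2 = −3q + 4 ⇒ q = 1/2.

1/4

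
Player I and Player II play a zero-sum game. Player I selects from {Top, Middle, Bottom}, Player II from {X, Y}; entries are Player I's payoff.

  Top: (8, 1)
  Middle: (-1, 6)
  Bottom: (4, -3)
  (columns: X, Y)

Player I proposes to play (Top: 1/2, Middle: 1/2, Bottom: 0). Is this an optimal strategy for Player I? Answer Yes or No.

Against X this mix gives (1/2)·8 + (1/2)·(-1) = 7/2.
Against Y this mix gives (1/2)·1 + (1/2)·6 = 7/2.
All of Player II's active replies (X, Y) yield 7/2, and no column does worse for Player I. The mix makes Player II indifferent and guarantees 7/2, so it is optimal.

Yes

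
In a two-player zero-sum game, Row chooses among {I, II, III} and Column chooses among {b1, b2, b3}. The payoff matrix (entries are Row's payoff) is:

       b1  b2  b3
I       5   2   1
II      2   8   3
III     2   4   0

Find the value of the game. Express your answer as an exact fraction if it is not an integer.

13/5

Row minima: I → 1, II → 2, III → 0; maximin = 2.
Column maxima: b1 → 5, b2 → 8, b3 → 3; minimax = 3.
2 ≠ 3, so there is no saddle point; optimal play is mixed.
b2 is strictly dominated by b3 (it gives Row strictly more in every row), so Column never plays it.
With b2 eliminated, III is strictly dominated by I (I gives Row strictly more in every remaining column), so Row never plays it.
On the remaining 2×2 (I, II vs b1, b3):
Let Row play I with probability p. Expected payoff against b1: 5p + 2(1−p) = 3p + 2; against b3: 1p + 3(1−p) = −2p + 3.
Setting these equal: 3p + 2 = −2p + 3 ⇒ 5p = 1 ⇒ p = 1/5, and the value is (3)·(1/5) + 2 = 13/5.
For Column: with q = P(b1), equating I's and II's payoffs gives 4q + 1 = −q + 3 ⇒ q = 2/5.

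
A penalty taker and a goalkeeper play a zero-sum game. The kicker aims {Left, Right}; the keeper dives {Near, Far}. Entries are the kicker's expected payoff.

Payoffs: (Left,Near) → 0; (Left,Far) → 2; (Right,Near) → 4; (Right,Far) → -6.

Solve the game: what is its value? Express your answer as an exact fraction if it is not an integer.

Row minima: Left → 0, Right → -6; maximin = 0.
Column maxima: Near → 4, Far → 2; minimax = 2.
0 ≠ 2, so there is no saddle point; optimal play is mixed.
Let the kicker play Left with probability p. Expected payoff against Near: 0p + 4(1−p) = −4p + 4; against Far: 2p + (-6)(1−p) = 8p − 6.
Setting these equal: −4p + 4 = 8p − 6 ⇒ −12p = -10 ⇒ p = 5/6, and the value is (-4)·(5/6) + 4 = 2/3.
For the keeper: with q = P(Near), equating Left's and Right's payoffs gives −2q + 2 = 10q − 6 ⇒ q = 2/3.

2/3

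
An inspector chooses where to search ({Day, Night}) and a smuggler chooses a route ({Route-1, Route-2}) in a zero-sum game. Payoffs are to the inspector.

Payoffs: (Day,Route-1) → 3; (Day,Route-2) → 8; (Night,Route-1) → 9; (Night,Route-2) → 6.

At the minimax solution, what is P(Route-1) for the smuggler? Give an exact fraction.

1/4

Row minima: Day → 3, Night → 6; maximin = 6.
Column maxima: Route-1 → 9, Route-2 → 8; minimax = 8.
6 ≠ 8, so there is no saddle point; optimal play is mixed.
Let the inspector play Day with probability p. Expected payoff against Route-1: 3p + 9(1−p) = −6p + 9; against Route-2: 8p + 6(1−p) = 2p + 6.
Setting these equal: −6p + 9 = 2p + 6 ⇒ −8p = -3 ⇒ p = 3/8, and the value is (-6)·(3/8) + 9 = 27/4.
For the smuggler: with q = P(Route-1), equating Day's and Night's payoffs gives −5q + 8 = 3q + 6 ⇒ q = 1/4.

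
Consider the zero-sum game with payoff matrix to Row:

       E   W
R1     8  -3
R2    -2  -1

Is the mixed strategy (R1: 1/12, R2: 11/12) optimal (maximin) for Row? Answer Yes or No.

Yes

Against E this mix gives (1/12)·8 + (11/12)·(-2) = -7/6.
Against W this mix gives (1/12)·(-3) + (11/12)·(-1) = -7/6.
All of Column's active replies (E, W) yield -7/6, and no column does worse for Row. The mix makes Column indifferent and guarantees -7/6, so it is optimal.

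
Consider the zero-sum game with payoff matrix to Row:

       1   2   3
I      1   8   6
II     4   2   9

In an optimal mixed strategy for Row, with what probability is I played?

2/9

Row minima: I → 1, II → 2; maximin = 2.
Column maxima: 1 → 4, 2 → 8, 3 → 9; minimax = 4.
2 ≠ 4, so there is no saddle point; optimal play is mixed.
3 is strictly dominated by 1 (it gives Row strictly more in every row), so Column never plays it.
On the remaining 2×2 (I, II vs 1, 2):
Let Row play I with probability p. Expected payoff against 1: 1p + 4(1−p) = −3p + 4; against 2: 8p + 2(1−p) = 6p + 2.
Setting these equal: −3p + 4 = 6p + 2 ⇒ −9p = -2 ⇒ p = 2/9, and the value is (-3)·(2/9) + 4 = 10/3.
For Column: with q = P(1), equating I's and II's payoffs gives −7q + 8 = 2q + 2 ⇒ q = 2/3.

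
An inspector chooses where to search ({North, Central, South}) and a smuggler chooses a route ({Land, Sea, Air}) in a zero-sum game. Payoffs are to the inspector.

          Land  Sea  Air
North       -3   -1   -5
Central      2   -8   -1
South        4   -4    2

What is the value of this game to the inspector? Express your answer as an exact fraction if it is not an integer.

-11/5

Row minima: North → -5, Central → -8, South → -4; maximin = -4.
Column maxima: Land → 4, Sea → -1, Air → 2; minimax = -1.
-4 ≠ -1, so there is no saddle point; optimal play is mixed.
Central is strictly dominated by South, so the inspector never plays it.
Land is strictly dominated by Air (it gives the inspector strictly more in every row), so the smuggler never plays it.
On the remaining 2×2 (North, South vs Sea, Air):
Let the inspector play North with probability p. Expected payoff against Sea: (-1)p + (-4)(1−p) = 3p − 4; against Air: (-5)p + 2(1−p) = −7p + 2.
Setting these equal: 3p − 4 = −7p + 2 ⇒ 10p = 6 ⇒ p = 3/5, and the value is (3)·(3/5) − 4 = -11/5.
For the smuggler: with q = P(Sea), equating North's and South's payoffs gives 4q − 5 = −6q + 2 ⇒ q = 7/10.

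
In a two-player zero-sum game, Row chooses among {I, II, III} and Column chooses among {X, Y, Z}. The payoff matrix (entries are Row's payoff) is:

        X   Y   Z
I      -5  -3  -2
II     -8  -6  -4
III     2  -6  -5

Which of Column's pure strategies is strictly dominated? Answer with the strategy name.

Z

Y holds Row's payoff strictly below Z in every row: -3 < -2, -6 < -4, -6 < -5.
So Z is strictly dominated for Column.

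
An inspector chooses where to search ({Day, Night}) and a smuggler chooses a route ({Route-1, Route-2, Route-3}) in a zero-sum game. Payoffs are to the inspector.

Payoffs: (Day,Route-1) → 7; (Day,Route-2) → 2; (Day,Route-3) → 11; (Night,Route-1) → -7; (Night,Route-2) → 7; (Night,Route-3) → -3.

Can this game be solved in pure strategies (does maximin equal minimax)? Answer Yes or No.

Row minima: Day → 2, Night → -7; maximin = 2.
Column maxima: Route-1 → 7, Route-2 → 7, Route-3 → 11; minimax = 7.
2 ≠ 7, so no pure-strategy equilibrium exists.

No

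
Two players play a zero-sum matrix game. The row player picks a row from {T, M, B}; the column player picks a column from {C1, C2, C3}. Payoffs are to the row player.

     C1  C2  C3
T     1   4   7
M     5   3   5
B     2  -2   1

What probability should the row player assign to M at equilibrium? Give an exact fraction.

Row minima: T → 1, M → 3, B → -2; maximin = 3.
Column maxima: C1 → 5, C2 → 4, C3 → 7; minimax = 4.
3 ≠ 4, so there is no saddle point; optimal play is mixed.
B is strictly dominated by M, so the row player never plays it.
C3 is strictly dominated by C2 (it gives the row player strictly more in every row), so the column player never plays it.
On the remaining 2×2 (T, M vs C1, C2):
Let the row player play T with probability p. Expected payoff against C1: 1p + 5(1−p) = −4p + 5; against C2: 4p + 3(1−p) = p + 3.
Setting these equal: −4p + 5 = p + 3 ⇒ −5p = -2 ⇒ p = 2/5, and the value is (-4)·(2/5) + 5 = 17/5.
For the column player: with q = P(C1), equating T's and M's payoffs gives −3q + 4 = 2q + 3 ⇒ q = 1/5.

3/5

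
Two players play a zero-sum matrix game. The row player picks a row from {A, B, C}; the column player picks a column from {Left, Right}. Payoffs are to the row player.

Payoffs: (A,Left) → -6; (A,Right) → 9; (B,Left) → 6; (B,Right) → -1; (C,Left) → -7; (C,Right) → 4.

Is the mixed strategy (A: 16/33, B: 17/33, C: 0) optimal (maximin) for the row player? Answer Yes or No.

Against Left this mix gives (16/33)·(-6) + (17/33)·6 = 2/11.
Against Right this mix gives (16/33)·9 + (17/33)·(-1) = 127/33.
The column player will play Left, holding the row player to 2/11. Shifting weight toward the row that does better against Left would raise this floor (the equalizing mix achieves 24/11 against both Left and Right), so the proposed strategy is not optimal.

No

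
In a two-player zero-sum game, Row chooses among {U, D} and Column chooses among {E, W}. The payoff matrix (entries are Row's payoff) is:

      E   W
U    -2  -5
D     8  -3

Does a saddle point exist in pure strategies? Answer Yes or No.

Yes

Row minima: U → -5, D → -3; maximin = -3.
Column maxima: E → 8, W → -3; minimax = -3.
maximin = minimax = -3, so a saddle point exists.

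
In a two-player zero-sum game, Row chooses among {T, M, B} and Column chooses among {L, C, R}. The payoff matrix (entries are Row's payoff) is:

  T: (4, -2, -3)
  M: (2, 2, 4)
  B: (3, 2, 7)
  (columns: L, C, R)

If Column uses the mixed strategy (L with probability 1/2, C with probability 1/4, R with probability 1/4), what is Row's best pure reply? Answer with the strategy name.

Expected payoff of T: (1/2)·4 + (1/4)·(-2) + (1/4)·(-3) = 3/4.
Expected payoff of M: (1/2)·2 + (1/4)·2 + (1/4)·4 = 5/2.
Expected payoff of B: (1/2)·3 + (1/4)·2 + (1/4)·7 = 15/4.
The largest is 15/4, so Row's best response is B.

B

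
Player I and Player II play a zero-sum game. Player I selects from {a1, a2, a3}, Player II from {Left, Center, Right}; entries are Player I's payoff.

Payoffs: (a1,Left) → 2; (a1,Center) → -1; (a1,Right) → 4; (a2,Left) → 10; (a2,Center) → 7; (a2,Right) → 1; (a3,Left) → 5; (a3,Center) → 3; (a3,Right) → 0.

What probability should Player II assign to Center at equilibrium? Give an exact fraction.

Row minima: a1 → -1, a2 → 1, a3 → 0; maximin = 1.
Column maxima: Left → 10, Center → 7, Right → 4; minimax = 4.
1 ≠ 4, so there is no saddle point; optimal play is mixed.
a3 is strictly dominated by a2, so Player I never plays it.
Left is strictly dominated by Center (it gives Player I strictly more in every row), so Player II never plays it.
On the remaining 2×2 (a1, a2 vs Center, Right):
Let Player I play a1 with probability p. Expected payoff against Center: (-1)p + 7(1−p) = −8p + 7; against Right: 4p + 1(1−p) = 3p + 1.
Setting these equal: −8p + 7 = 3p + 1 ⇒ −11p = -6 ⇒ p = 6/11, and the value is (-8)·(6/11) + 7 = 29/11.
For Player II: with q = P(Center), equating a1's and a2's payoffs gives −5q + 4 = 6q + 1 ⇒ q = 3/11.

3/11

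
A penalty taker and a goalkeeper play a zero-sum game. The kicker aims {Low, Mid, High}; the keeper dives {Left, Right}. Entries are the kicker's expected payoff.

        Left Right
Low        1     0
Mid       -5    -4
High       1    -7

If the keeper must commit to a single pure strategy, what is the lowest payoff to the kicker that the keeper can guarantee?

0

Column maxima: Left → 1, Right → 0.
The smallest of these is 0.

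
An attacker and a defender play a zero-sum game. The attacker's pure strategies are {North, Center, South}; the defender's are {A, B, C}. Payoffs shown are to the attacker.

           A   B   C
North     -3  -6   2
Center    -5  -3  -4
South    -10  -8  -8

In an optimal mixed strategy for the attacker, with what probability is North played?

2/5

Row minima: North → -6, Center → -5, South → -10; maximin = -5.
Column maxima: A → -3, B → -3, C → 2; minimax = -3.
-5 ≠ -3, so there is no saddle point; optimal play is mixed.
South is strictly dominated by North, so the attacker never plays it.
C is strictly dominated by A (it gives the attacker strictly more in every row), so the defender never plays it.
On the remaining 2×2 (North, Center vs A, B):
Let the attacker play North with probability p. Expected payoff against A: (-3)p + (-5)(1−p) = 2p − 5; against B: (-6)p + (-3)(1−p) = −3p − 3.
Setting these equal: 2p − 5 = −3p − 3 ⇒ 5p = 2 ⇒ p = 2/5, and the value is (2)·(2/5) − 5 = -21/5.
For the defender: with q = P(A), equating North's and Center's payoffs gives 3q − 6 = −2q − 3 ⇒ q = 3/5.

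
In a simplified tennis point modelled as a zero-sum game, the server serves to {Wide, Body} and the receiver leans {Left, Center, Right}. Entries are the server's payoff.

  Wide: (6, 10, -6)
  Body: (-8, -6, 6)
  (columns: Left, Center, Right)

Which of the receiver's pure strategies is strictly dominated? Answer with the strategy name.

Left holds the server's payoff strictly below Center in every row: 6 < 10, -8 < -6.
So Center is strictly dominated for the receiver.

Center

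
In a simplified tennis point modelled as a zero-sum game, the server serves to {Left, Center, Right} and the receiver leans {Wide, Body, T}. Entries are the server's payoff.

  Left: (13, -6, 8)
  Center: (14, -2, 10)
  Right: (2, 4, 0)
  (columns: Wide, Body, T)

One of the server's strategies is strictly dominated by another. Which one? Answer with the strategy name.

Center gives a strictly higher payoff than Left against every column: 14 > 13, -2 > -6, 10 > 8.
So Left is strictly dominated and the server never plays it.

Left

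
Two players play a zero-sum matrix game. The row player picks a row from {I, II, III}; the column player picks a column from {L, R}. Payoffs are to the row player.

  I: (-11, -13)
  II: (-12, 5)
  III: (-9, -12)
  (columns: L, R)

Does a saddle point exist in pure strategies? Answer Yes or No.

Row minima: I → -13, II → -12, III → -12; maximin = -12.
Column maxima: L → -9, R → 5; minimax = -9.
-12 ≠ -9, so no pure-strategy equilibrium exists.

No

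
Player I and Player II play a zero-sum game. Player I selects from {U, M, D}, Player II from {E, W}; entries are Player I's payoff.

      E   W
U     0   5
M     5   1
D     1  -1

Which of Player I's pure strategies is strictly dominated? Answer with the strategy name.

D

M gives a strictly higher payoff than D against every column: 5 > 1, 1 > -1.
So D is strictly dominated and Player I never plays it.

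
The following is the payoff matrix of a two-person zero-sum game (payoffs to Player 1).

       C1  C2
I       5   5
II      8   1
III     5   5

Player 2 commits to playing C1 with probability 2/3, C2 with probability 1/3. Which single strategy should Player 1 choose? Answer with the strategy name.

II

Expected payoff of I: (2/3)·5 + (1/3)·5 = 5.
Expected payoff of II: (2/3)·8 + (1/3)·1 = 17/3.
Expected payoff of III: (2/3)·5 + (1/3)·5 = 5.
The largest is 17/3, so Player 1's best response is II.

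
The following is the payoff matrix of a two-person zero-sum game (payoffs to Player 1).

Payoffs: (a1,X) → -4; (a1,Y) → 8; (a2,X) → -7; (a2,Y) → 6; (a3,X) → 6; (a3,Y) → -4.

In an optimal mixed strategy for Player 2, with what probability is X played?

6/11

Row minima: a1 → -4, a2 → -7, a3 → -4; maximin = -4.
Column maxima: X → 6, Y → 8; minimax = 6.
-4 ≠ 6, so there is no saddle point; optimal play is mixed.
a2 is strictly dominated by a1, so Player 1 never plays it.
On the remaining 2×2 (a1, a3 vs X, Y):
Let Player 1 play a1 with probability p. Expected payoff against X: (-4)p + 6(1−p) = −10p + 6; against Y: 8p + (-4)(1−p) = 12p − 4.
Setting these equal: −10p + 6 = 12p − 4 ⇒ −22p = -10 ⇒ p = 5/11, and the value is (-10)·(5/11) + 6 = 16/11.
For Player 2: with q = P(X), equating a1's and a3's payoffs gives −12q + 8 = 10q − 4 ⇒ q = 6/11.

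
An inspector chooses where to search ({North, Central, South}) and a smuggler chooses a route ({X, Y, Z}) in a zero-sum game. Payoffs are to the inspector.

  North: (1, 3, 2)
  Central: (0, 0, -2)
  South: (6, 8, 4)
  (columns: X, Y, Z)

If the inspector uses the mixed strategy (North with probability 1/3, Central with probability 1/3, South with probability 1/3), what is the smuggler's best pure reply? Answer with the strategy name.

If the smuggler plays X, the inspector's expected payoff is (1/3)·1 + (1/3)·0 + (1/3)·6 = 7/3.
If the smuggler plays Y, the inspector's expected payoff is (1/3)·3 + (1/3)·0 + (1/3)·8 = 11/3.
If the smuggler plays Z, the inspector's expected payoff is (1/3)·2 + (1/3)·(-2) + (1/3)·4 = 4/3.
The smuggler minimizes the inspector's payoff; the smallest is 4/3, so the best response is Z.

Z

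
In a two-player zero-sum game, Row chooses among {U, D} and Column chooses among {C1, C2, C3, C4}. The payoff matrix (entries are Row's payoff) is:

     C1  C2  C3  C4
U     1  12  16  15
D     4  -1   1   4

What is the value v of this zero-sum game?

49/16

Row minima: U → 1, D → -1; maximin = 1.
Column maxima: C1 → 4, C2 → 12, C3 → 16, C4 → 15; minimax = 4.
1 ≠ 4, so there is no saddle point; optimal play is mixed.
C3 is strictly dominated by C2 (it gives Row strictly more in every row), so Column never plays it.
C4 is strictly dominated by C2 (it gives Row strictly more in every row), so Column never plays it.
On the remaining 2×2 (U, D vs C1, C2):
Let Row play U with probability p. Expected payoff against C1: 1p + 4(1−p) = −3p + 4; against C2: 12p + (-1)(1−p) = 13p − 1.
Setting these equal: −3p + 4 = 13p − 1 ⇒ −16p = -5 ⇒ p = 5/16, and the value is (-3)·(5/16) + 4 = 49/16.
For Column: with q = P(C1), equating U's and D's payoffs gives −11q + 12 = 5q − 1 ⇒ q = 13/16.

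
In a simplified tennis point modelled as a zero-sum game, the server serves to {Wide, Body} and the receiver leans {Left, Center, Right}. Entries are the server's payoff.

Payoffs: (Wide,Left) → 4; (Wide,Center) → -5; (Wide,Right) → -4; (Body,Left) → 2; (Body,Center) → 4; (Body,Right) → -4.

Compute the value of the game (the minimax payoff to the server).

-4

Row minima: Wide → -5, Body → -4; maximin = -4.
Column maxima: Left → 4, Center → 4, Right → -4; minimax = -4.
Since maximin = minimax = -4, there is a saddle point and the value is -4.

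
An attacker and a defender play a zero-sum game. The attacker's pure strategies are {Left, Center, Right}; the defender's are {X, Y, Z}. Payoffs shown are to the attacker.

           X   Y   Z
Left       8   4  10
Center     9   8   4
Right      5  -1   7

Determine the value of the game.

Row minima: Left → 4, Center → 4, Right → -1; maximin = 4.
Column maxima: X → 9, Y → 8, Z → 10; minimax = 8.
4 ≠ 8, so there is no saddle point; optimal play is mixed.
Right is strictly dominated by Left, so the attacker never plays it.
X is strictly dominated by Y (it gives the attacker strictly more in every row), so the defender never plays it.
On the remaining 2×2 (Left, Center vs Y, Z):
Let the attacker play Left with probability p. Expected payoff against Y: 4p + 8(1−p) = −4p + 8; against Z: 10p + 4(1−p) = 6p + 4.
Setting these equal: −4p + 8 = 6p + 4 ⇒ −10p = -4 ⇒ p = 2/5, and the value is (-4)·(2/5) + 8 = 32/5.
For the defender: with q = P(Y), equating Left's and Center's payoffs gives −6q + 10 = 4q + 4 ⇒ q = 3/5.

32/5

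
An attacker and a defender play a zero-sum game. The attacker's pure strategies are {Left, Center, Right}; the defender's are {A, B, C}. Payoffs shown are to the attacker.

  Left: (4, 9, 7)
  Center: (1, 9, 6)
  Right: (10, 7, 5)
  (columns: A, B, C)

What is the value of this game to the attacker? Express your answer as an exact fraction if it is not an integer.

Row minima: Left → 4, Center → 1, Right → 5; maximin = 5.
Column maxima: A → 10, B → 9, C → 7; minimax = 7.
5 ≠ 7, so there is no saddle point; optimal play is mixed.
B is strictly dominated by C (it gives the attacker strictly more in every row), so the defender never plays it.
With B eliminated, Center is strictly dominated by Left (Left gives the attacker strictly more in every remaining column), so the attacker never plays it.
On the remaining 2×2 (Left, Right vs A, C):
Let the attacker play Left with probability p. Expected payoff against A: 4p + 10(1−p) = −6p + 10; against C: 7p + 5(1−p) = 2p + 5.
Setting these equal: −6p + 10 = 2p + 5 ⇒ −8p = -5 ⇒ p = 5/8, and the value is (-6)·(5/8) + 10 = 25/4.
For the defender: with q = P(A), equating Left's and Right's payoffs gives −3q + 7 = 5q + 5 ⇒ q = 1/4.

25/4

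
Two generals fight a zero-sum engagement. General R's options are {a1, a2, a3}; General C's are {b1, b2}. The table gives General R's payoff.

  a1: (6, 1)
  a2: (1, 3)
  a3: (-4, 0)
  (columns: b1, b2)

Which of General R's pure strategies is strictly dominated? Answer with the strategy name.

a1 gives a strictly higher payoff than a3 against every column: 6 > -4, 1 > 0.
So a3 is strictly dominated and General R never plays it.

a3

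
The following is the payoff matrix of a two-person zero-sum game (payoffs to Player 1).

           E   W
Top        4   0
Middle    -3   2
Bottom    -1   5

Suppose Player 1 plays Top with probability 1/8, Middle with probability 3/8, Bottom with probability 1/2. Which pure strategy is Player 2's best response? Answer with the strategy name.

E

If Player 2 plays E, Player 1's expected payoff is (1/8)·4 + (3/8)·(-3) + (1/2)·(-1) = -9/8.
If Player 2 plays W, Player 1's expected payoff is (1/8)·0 + (3/8)·2 + (1/2)·5 = 13/4.
Player 2 minimizes Player 1's payoff; the smallest is -9/8, so the best response is E.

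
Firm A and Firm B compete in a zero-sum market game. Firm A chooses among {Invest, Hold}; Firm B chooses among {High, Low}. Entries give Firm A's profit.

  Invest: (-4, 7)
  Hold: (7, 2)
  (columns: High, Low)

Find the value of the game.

Row minima: Invest → -4, Hold → 2; maximin = 2.
Column maxima: High → 7, Low → 7; minimax = 7.
2 ≠ 7, so there is no saddle point; optimal play is mixed.
Let Firm A play Invest with probability p. Expected payoff against High: (-4)p + 7(1−p) = −11p + 7; against Low: 7p + 2(1−p) = 5p + 2.
Setting these equal: −11p + 7 = 5p + 2 ⇒ −16p = -5 ⇒ p = 5/16, and the value is (-11)·(5/16) + 7 = 57/16.
For Firm B: with q = P(High), equating Invest's and Hold's payoffs gives −11q + 7 = 5q + 2 ⇒ q = 5/16.

57/16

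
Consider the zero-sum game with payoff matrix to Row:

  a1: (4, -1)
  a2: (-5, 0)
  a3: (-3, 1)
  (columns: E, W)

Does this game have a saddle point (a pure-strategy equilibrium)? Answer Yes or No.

Row minima: a1 → -1, a2 → -5, a3 → -3; maximin = -1.
Column maxima: E → 4, W → 1; minimax = 1.
-1 ≠ 1, so no pure-strategy equilibrium exists.

No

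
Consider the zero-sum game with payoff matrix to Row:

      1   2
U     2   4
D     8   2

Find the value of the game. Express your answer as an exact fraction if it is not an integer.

Row minima: U → 2, D → 2; maximin = 2.
Column maxima: 1 → 8, 2 → 4; minimax = 4.
2 ≠ 4, so there is no saddle point; optimal play is mixed.
Let Row play U with probability p. Expected payoff against 1: 2p + 8(1−p) = −6p + 8; against 2: 4p + 2(1−p) = 2p + 2.
Setting these equal: −6p + 8 = 2p + 2 ⇒ −8p = -6 ⇒ p = 3/4, and the value is (-6)·(3/4) + 8 = 7/2.
For Column: with q = P(1), equating U's and D's payoffs gives −2q + 4 = 6q + 2 ⇒ q = 1/4.

7/2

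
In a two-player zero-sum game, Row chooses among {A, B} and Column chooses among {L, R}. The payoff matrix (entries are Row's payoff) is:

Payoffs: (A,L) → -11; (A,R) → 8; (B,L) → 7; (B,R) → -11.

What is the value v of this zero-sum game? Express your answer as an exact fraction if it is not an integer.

-65/37

Row minima: A → -11, B → -11; maximin = -11.
Column maxima: L → 7, R → 8; minimax = 7.
-11 ≠ 7, so there is no saddle point; optimal play is mixed.
Let Row play A with probability p. Expected payoff against L: (-11)p + 7(1−p) = −18p + 7; against R: 8p + (-11)(1−p) = 19p − 11.
Setting these equal: −18p + 7 = 19p − 11 ⇒ −37p = -18 ⇒ p = 18/37, and the value is (-18)·(18/37) + 7 = -65/37.
For Column: with q = P(L), equating A's and B's payoffs gives −19q + 8 = 18q − 11 ⇒ q = 19/37.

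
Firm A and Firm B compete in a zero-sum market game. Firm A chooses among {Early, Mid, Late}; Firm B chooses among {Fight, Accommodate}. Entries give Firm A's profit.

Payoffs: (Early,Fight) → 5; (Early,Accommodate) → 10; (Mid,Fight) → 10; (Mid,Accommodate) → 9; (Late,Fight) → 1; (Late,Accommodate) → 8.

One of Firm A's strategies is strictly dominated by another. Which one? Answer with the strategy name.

Late

Early gives a strictly higher payoff than Late against every column: 5 > 1, 10 > 8.
So Late is strictly dominated and Firm A never plays it.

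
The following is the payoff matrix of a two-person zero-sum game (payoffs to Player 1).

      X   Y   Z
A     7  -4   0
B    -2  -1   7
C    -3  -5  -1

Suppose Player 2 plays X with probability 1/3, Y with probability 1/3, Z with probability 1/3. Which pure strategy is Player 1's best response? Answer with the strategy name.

B

Expected payoff of A: (1/3)·7 + (1/3)·(-4) + (1/3)·0 = 1.
Expected payoff of B: (1/3)·(-2) + (1/3)·(-1) + (1/3)·7 = 4/3.
Expected payoff of C: (1/3)·(-3) + (1/3)·(-5) + (1/3)·(-1) = -3.
The largest is 4/3, so Player 1's best response is B.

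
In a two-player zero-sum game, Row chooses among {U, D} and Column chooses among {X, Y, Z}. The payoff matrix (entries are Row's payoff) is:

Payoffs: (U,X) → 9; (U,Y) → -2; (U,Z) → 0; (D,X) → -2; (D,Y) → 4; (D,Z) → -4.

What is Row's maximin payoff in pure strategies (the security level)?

Row minima: U → -2, D → -4.
The best of these is -2.

-2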